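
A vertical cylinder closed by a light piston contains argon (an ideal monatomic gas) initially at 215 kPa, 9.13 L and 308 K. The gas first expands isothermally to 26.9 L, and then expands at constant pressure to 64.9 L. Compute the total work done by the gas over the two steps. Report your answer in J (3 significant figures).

W_total ≈ 4890 J

Step 1 (isothermal): W = P₁V₁ ln(V₂/V₁) = (1963) ln(26.9/9.13) = 2121 J.
After step 1: P = 72.97 kPa, V = 26.9 L, T = 308 K.
Step 2 (isobaric): W = PΔV = (72.97 kPa)(64.9 − 26.9 L) = 2773 J.
W_total = 2121 + 2773 = 4894 J.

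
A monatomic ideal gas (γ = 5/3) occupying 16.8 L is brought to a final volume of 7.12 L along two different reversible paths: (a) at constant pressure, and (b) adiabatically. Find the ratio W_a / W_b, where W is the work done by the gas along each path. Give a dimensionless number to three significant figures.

Path (a) isobaric: W = P₁(V₂ − V₁) → W_a/(P₁V₁) = -0.5762.
Path (b) adiabatic: W = P₁V₁(1 − (V₁/V₂)^(γ−1))/(γ−1) → W_b/(P₁V₁) = -1.159.
W_a / W_b = -0.5762 / -1.159 = 0.4973.

W_a / W_b ≈ 0.497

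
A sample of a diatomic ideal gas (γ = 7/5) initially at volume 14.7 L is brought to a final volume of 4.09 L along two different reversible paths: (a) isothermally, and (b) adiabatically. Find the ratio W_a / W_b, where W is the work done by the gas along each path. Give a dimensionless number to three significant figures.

Path (a) isothermal: W = P₁V₁ ln(V₂/V₁) → W_a/(P₁V₁) = -1.279.
Path (b) adiabatic: W = P₁V₁(1 − (V₁/V₂)^(γ−1))/(γ−1) → W_b/(P₁V₁) = -1.67.
W_a / W_b = -1.279 / -1.67 = 0.7659.

W_a / W_b ≈ 0.766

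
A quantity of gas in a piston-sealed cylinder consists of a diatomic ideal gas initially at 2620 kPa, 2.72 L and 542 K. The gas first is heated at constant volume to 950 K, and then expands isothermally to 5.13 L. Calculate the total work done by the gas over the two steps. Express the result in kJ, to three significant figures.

Step 1 (isochoric): W = 0 (constant volume).
After step 1: P = 4592 kPa (V unchanged).
Step 2 (isothermal): W = P₁V₁ ln(V₂/V₁) = (12491) ln(5.13/2.72) = 7925 J.
W_total = 0 + 7925 = 7925 J.

W_total ≈ 7.93 kJ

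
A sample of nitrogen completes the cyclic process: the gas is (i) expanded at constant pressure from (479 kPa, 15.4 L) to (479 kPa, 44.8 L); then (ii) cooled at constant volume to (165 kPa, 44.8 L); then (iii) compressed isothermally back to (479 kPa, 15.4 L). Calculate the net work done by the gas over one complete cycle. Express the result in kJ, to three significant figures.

W_net ≈ 6.19 kJ

Leg (i): W = PΔV = (479)(44.8 − 15.4) = 14083 J.
Leg (ii): W = 0.
Leg (iii): W = PᵢVᵢ ln(V_f/Vᵢ) = (7392) ln(15.4/44.8) = -7893 J.
W_net = 14083 − 7893 = 6189 J.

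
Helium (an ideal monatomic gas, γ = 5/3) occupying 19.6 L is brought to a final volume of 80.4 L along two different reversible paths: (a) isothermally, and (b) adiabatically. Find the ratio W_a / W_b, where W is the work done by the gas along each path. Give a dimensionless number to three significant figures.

W_a / W_b ≈ 1.54

Path (a) isothermal: W = P₁V₁ ln(V₂/V₁) → W_a/(P₁V₁) = 1.411.
Path (b) adiabatic: W = P₁V₁(1 − (V₁/V₂)^(γ−1))/(γ−1) → W_b/(P₁V₁) = 0.9146.
W_a / W_b = 1.411 / 0.9146 = 1.543.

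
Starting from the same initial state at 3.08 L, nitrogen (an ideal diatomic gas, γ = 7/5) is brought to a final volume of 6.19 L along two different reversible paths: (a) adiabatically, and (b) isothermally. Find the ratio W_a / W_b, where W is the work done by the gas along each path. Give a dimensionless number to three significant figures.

Path (a) adiabatic: W = P₁V₁(1 − (V₁/V₂)^(γ−1))/(γ−1) → W_a/(P₁V₁) = 0.609.
Path (b) isothermal: W = P₁V₁ ln(V₂/V₁) → W_b/(P₁V₁) = 0.698.
W_a / W_b = 0.609 / 0.698 = 0.8725.

W_a / W_b ≈ 0.873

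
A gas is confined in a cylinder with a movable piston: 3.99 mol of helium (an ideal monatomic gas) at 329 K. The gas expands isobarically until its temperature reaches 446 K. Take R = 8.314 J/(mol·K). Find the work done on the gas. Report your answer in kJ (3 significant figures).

Isobaric: W = P ΔV = nR ΔT.
W = (3.99)(8.314)(446 − 329) = 3881 J.
Work on gas = −W_by = -3881 J.

W ≈ -3.88 kJ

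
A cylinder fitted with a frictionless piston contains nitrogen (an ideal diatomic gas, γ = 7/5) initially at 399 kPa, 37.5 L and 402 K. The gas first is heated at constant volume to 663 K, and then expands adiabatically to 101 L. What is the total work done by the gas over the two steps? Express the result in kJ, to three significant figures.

W_total ≈ 20.2 kJ

Step 1 (isochoric): W = 0 (constant volume).
After step 1: P = 658.1 kPa (V unchanged).
Step 2 (adiabatic): W = (P₁V₁ − P₂V₂)/(γ−1) = (24677 − 16603)/0.4 = 20186 J.
W_total = 0 + 20186 = 20186 J.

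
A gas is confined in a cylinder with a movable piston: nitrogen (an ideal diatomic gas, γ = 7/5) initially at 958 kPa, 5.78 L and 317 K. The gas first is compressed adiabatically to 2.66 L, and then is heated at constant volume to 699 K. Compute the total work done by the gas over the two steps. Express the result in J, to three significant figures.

W_total ≈ -5040 J

Step 1 (adiabatic): W = (P₁V₁ − P₂V₂)/(γ−1) = (5537 − 7553)/0.4 = -5039 J.
Step 2 (isochoric): W = 0 (constant volume).
W_total = -5039 + 0 = -5039 J.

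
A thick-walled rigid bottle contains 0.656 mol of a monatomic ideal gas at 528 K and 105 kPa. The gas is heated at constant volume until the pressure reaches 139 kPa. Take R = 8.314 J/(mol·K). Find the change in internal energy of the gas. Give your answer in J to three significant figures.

Constant volume ⇒ W = 0, so Q = ΔU = nCᵥΔT with Cᵥ = 3R/2 = 12.47 J/(mol·K).
At constant V, T₂/T₁ = P₂/P₁ ⇒ ΔT = T₁(P₂/P₁ − 1) = 528·(139/105 − 1) = 171 K.
ΔU = (0.656)(12.47)(171) = 1399 J.

ΔU ≈ 1400 J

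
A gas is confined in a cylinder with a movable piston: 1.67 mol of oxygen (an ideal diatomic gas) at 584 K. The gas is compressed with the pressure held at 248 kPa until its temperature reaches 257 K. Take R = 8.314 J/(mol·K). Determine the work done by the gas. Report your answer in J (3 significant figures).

Isobaric: W = P ΔV = nR ΔT.
W = (1.67)(8.314)(257 − 584) = -4540 J.

W ≈ -4540 J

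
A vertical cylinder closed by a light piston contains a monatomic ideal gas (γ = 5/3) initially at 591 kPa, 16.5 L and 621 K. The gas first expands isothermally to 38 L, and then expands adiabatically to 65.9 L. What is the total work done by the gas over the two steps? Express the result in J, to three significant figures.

Step 1 (isothermal): W = P₁V₁ ln(V₂/V₁) = (9752) ln(38/16.5) = 8135 J.
After step 1: P = 256.6 kPa, V = 38 L, T = 621 K.
Step 2 (adiabatic): W = (P₁V₁ − P₂V₂)/(γ−1) = (9752 − 6756)/0.667 = 4494 J.
W_total = 8135 + 4494 = 12629 J.

W_total ≈ 12600 J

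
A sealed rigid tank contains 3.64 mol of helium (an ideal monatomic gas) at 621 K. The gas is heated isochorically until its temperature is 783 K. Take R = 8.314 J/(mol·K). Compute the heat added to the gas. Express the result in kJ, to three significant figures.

Q ≈ 7.35 kJ

Constant volume ⇒ W = 0, so Q = ΔU = nCᵥΔT with Cᵥ = 3R/2 = 12.47 J/(mol·K).
ΔU = (3.64)(12.47)(783 − 621) = 7354 J.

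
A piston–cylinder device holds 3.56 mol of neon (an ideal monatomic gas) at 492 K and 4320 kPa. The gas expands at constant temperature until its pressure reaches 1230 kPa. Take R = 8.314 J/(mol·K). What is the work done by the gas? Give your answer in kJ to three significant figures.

W ≈ 18.3 kJ

Isothermal process: W = nRT ln(V₂/V₁) = nRT ln(P₁/P₂).
W = (3.56)(8.314)(492) × ln(4320/1230)
  = 14562 × ln(3.512) = 14562 × 1.256
W_by_gas = 18294 J.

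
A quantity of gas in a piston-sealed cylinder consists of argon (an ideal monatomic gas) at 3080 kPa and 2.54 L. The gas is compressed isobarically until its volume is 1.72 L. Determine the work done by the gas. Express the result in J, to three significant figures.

W ≈ -2530 J

Isobaric: W = P ΔV.
W = (3080 kPa)(1.72 − 2.54 L) = (3080)(-0.82) = -2526 J.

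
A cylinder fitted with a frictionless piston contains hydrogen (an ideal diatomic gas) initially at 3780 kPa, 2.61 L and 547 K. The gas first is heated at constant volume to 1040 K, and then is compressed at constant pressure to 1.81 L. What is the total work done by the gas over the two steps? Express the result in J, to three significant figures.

W_total ≈ -5750 J

Step 1 (isochoric): W = 0 (constant volume).
After step 1: P = 7187 kPa (V unchanged).
Step 2 (isobaric): W = PΔV = (7187 kPa)(1.81 − 2.61 L) = -5749 J.
W_total = 0 − 5749 = -5749 J.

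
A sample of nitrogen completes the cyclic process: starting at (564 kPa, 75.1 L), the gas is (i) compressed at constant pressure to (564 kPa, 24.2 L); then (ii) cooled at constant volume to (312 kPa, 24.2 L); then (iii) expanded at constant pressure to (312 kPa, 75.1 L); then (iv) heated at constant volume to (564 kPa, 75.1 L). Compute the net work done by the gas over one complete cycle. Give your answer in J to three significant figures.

Constant-volume legs do no work.
W(i) = (564)(24.2 − 75.1) = -28708 J; W(iii) = (312)(75.1 − 24.2) = 15881 J.
W_net = -28708 + 15881 = -12827 J (the counter-clockwise enclosed area).

W_net ≈ -12800 J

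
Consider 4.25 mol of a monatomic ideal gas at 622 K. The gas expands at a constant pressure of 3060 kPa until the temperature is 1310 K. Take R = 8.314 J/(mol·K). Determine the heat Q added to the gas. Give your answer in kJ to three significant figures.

Q ≈ 60.8 kJ

Isobaric: W = nRΔT = (4.25)(8.314)(688) = 24310 J.
ΔU = nCᵥΔT with Cᵥ = 3R/2: ΔU = (4.25)(12.47)(688) = 36465 J.
Q = ΔU + W = 36465 + 24310 = 60775 J.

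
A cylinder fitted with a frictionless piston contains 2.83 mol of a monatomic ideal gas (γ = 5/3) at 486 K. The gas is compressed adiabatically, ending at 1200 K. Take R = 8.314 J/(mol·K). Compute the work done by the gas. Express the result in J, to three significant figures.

W ≈ -25200 J

Adiabatic ⇒ Q = 0, so W_by = −ΔU = nCᵥ(T₁ − T₂).
Cᵥ = 3R/2 = 12.47 J/(mol·K).
W = (2.83)(12.47)(486 − 1200) = -25199 J.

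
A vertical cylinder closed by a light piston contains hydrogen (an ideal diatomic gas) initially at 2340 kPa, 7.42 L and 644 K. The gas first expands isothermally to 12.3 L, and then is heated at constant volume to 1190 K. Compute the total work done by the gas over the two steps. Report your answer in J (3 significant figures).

W_total ≈ 8780 J

Step 1 (isothermal): W = P₁V₁ ln(V₂/V₁) = (17363) ln(12.3/7.42) = 8776 J.
Step 2 (isochoric): W = 0 (constant volume).
W_total = 8776 + 0 = 8776 J.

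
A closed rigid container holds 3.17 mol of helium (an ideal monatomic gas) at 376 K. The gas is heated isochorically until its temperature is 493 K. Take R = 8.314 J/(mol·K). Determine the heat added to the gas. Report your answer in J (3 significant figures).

Constant volume ⇒ W = 0, so Q = ΔU = nCᵥΔT with Cᵥ = 3R/2 = 12.47 J/(mol·K).
ΔU = (3.17)(12.47)(493 − 376) = 4625 J.

Q ≈ 4630 J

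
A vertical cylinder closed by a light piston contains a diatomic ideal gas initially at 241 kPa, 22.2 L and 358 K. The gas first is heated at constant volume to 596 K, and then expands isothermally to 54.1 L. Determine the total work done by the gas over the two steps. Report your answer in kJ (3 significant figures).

W_total ≈ 7.93 kJ

Step 1 (isochoric): W = 0 (constant volume).
After step 1: P = 401.2 kPa (V unchanged).
Step 2 (isothermal): W = P₁V₁ ln(V₂/V₁) = (8907) ln(54.1/22.2) = 7934 J.
W_total = 0 + 7934 = 7934 J.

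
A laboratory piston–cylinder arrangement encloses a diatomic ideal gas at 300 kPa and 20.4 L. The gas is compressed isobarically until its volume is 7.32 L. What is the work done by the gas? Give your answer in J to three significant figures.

W ≈ -3920 J

Isobaric: W = P ΔV.
W = (300 kPa)(7.32 − 20.4 L) = (300)(-13.08) = -3924 J.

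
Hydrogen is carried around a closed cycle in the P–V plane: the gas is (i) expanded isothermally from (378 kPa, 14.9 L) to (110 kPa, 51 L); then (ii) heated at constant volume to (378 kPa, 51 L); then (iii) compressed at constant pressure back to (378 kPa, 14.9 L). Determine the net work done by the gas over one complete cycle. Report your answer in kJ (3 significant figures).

Leg (i): W = PᵢVᵢ ln(V_f/Vᵢ) = (5632) ln(51/14.9) = 6930 J.
Leg (ii): W = 0.
Leg (iii): W = PΔV = (378)(14.9 − 51) = -13646 J.
W_net = 6930 − 13646 = -6716 J.

W_net ≈ -6.72 kJ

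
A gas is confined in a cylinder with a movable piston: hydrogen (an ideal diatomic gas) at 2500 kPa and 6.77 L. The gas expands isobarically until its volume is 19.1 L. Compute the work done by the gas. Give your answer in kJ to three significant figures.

Isobaric: W = P ΔV.
W = (2500 kPa)(19.1 − 6.77 L) = (2500)(12.33) = 30825 J.

W ≈ 30.8 kJ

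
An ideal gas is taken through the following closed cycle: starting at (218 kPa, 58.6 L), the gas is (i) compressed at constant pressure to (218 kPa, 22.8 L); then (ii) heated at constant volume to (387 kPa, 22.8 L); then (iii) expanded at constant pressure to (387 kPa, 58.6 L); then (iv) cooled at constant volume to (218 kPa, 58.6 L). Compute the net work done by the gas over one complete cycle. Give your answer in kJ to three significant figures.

Constant-volume legs do no work.
W(i) = (218)(22.8 − 58.6) = -7804 J; W(iii) = (387)(58.6 − 22.8) = 13855 J.
W_net = -7804 + 13855 = 6050 J (the clockwise enclosed area).

W_net ≈ 6.05 kJ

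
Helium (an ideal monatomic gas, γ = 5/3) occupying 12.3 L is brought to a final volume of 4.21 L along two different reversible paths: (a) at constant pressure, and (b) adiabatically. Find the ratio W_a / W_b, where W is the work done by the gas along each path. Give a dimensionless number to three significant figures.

Path (a) isobaric: W = P₁(V₂ − V₁) → W_a/(P₁V₁) = -0.6577.
Path (b) adiabatic: W = P₁V₁(1 − (V₁/V₂)^(γ−1))/(γ−1) → W_b/(P₁V₁) = -1.566.
W_a / W_b = -0.6577 / -1.566 = 0.4201.

W_a / W_b ≈ 0.420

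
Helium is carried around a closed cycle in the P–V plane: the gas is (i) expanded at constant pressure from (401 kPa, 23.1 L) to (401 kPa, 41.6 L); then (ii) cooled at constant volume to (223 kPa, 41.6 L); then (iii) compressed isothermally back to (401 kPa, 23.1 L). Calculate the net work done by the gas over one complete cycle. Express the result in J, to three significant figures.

Leg (i): W = PΔV = (401)(41.6 − 23.1) = 7418 J.
Leg (ii): W = 0.
Leg (iii): W = PᵢVᵢ ln(V_f/Vᵢ) = (9277) ln(23.1/41.6) = -5457 J.
W_net = 7418 − 5457 = 1961 J.

W_net ≈ 1960 J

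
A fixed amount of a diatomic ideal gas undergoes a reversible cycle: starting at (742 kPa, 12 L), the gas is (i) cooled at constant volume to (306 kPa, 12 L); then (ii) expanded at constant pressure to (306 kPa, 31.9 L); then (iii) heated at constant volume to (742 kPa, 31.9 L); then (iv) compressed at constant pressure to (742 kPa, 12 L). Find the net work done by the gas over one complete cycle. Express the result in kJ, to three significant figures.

W_net ≈ -8.68 kJ

Constant-volume legs do no work.
W(ii) = (306)(31.9 − 12) = 6089 J; W(iv) = (742)(12 − 31.9) = -14766 J.
W_net = 6089 − 14766 = -8676 J (the counter-clockwise enclosed area).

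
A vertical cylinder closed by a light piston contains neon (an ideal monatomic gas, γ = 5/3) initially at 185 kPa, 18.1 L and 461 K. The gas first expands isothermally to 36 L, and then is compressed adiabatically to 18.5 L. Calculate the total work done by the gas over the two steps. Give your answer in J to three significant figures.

Step 1 (isothermal): W = P₁V₁ ln(V₂/V₁) = (3349) ln(36/18.1) = 2302 J.
After step 1: P = 93.01 kPa, V = 36 L, T = 461 K.
Step 2 (adiabatic): W = (P₁V₁ − P₂V₂)/(γ−1) = (3349 − 5219)/0.667 = -2806 J.
W_total = 2302 − 2806 = -503.6 J.

W_total ≈ -504 J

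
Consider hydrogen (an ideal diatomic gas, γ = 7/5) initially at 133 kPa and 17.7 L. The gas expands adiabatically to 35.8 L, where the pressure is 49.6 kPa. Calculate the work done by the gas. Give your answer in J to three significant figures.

Adiabatic: W = (P₁V₁ − P₂V₂)/(γ − 1) with γ = 7/5.
P₁V₁ = 2354 J, P₂V₂ = 1776 J.
W = (2354 − 1776) / 0.4 = 1446 J.

W ≈ 1450 J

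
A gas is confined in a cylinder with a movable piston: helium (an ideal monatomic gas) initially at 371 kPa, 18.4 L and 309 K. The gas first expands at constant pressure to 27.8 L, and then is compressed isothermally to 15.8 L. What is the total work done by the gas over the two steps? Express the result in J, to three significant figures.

Step 1 (isobaric): W = PΔV = (371 kPa)(27.8 − 18.4 L) = 3487 J.
After step 1: P = 371 kPa, V = 27.8 L, T = 466.9 K.
Step 2 (isothermal): W = P₁V₁ ln(V₂/V₁) = (10314) ln(15.8/27.8) = -5828 J.
W_total = 3487 − 5828 = -2340 J.

W_total ≈ -2340 J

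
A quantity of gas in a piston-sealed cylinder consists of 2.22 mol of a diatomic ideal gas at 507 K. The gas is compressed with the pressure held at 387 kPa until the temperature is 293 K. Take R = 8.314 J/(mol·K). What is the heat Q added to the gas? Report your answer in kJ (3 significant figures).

Isobaric: W = nRΔT = (2.22)(8.314)(-214) = -3950 J.
ΔU = nCᵥΔT with Cᵥ = 5R/2: ΔU = (2.22)(20.79)(-214) = -9875 J.
Q = ΔU + W = -9875 − 3950 = -13824 J.

Q ≈ -13.8 kJ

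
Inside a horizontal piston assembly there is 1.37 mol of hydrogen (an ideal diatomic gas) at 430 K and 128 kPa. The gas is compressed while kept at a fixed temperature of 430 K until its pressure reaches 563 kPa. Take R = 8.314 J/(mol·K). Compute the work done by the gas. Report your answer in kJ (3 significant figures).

Isothermal process: W = nRT ln(V₂/V₁) = nRT ln(P₁/P₂).
W = (1.37)(8.314)(430) × ln(128/563)
  = 4898 × ln(0.2274) = 4898 × -1.481
W_by_gas = -7255 J.

W ≈ -7.25 kJ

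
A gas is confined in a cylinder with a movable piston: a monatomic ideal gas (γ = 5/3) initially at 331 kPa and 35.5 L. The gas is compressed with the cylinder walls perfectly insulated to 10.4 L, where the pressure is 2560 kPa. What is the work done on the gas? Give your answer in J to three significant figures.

Adiabatic: W = (P₁V₁ − P₂V₂)/(γ − 1) with γ = 5/3.
P₁V₁ = 11750 J, P₂V₂ = 26624 J.
W = (11750 − 26624) / 0.6667 = -22310 J.
Work on gas = −W_by = 22310 J.

W ≈ 22300 J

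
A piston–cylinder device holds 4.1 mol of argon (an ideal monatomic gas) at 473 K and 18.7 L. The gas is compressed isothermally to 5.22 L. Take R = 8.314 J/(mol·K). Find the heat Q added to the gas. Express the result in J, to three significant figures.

Isothermal ⇒ ΔU = 0, so Q = W = nRT ln(V₂/V₁).
Q = (4.1)(8.314)(473) ln(5.22/18.7) = 16123 × -1.276 = -20574 J.

Q ≈ -20600 J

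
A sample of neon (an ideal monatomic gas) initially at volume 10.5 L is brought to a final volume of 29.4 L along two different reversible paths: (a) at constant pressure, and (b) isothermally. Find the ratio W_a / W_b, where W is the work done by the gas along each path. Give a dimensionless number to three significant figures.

W_a / W_b ≈ 1.75

Path (a) isobaric: W = P₁(V₂ − V₁) → W_a/(P₁V₁) = 1.8.
Path (b) isothermal: W = P₁V₁ ln(V₂/V₁) → W_b/(P₁V₁) = 1.03.
W_a / W_b = 1.8 / 1.03 = 1.748.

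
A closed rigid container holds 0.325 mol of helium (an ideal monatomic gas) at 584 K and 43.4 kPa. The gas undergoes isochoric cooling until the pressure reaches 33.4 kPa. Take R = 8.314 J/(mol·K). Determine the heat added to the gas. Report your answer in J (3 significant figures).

Constant volume ⇒ W = 0, so Q = ΔU = nCᵥΔT with Cᵥ = 3R/2 = 12.47 J/(mol·K).
At constant V, T₂/T₁ = P₂/P₁ ⇒ ΔT = T₁(P₂/P₁ − 1) = 584·(33.4/43.4 − 1) = -134.6 K.
ΔU = (0.325)(12.47)(-134.6) = -545.4 J.

Q ≈ -545 J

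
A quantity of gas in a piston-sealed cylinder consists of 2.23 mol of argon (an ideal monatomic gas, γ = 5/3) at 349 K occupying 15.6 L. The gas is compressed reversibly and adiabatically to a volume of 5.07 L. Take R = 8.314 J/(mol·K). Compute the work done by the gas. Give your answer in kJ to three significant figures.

W ≈ -10.8 kJ

Adiabatic: TV^(γ−1) = const with γ = 5/3.
T₂ = T₁ (V₁/V₂)^(γ−1) = 349 × (15.6/5.07)^0.667 = 349 × 2.115 = 738.3 K.
W_by = nCᵥ(T₁ − T₂) = (2.23)(12.47)(349 − 738.3) = -10827 J.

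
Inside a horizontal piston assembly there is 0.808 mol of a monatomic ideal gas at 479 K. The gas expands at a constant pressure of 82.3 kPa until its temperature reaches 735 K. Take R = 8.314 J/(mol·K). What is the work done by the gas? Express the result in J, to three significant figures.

W ≈ 1720 J

Isobaric: W = P ΔV = nR ΔT.
W = (0.808)(8.314)(735 − 479) = 1720 J.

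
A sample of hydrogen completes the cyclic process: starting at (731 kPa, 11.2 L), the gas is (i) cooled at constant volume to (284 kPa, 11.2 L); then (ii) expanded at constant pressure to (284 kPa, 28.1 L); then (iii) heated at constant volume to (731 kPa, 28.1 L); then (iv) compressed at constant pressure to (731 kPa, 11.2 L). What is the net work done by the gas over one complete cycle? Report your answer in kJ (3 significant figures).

Constant-volume legs do no work.
W(ii) = (284)(28.1 − 11.2) = 4800 J; W(iv) = (731)(11.2 − 28.1) = -12354 J.
W_net = 4800 − 12354 = -7554 J (the counter-clockwise enclosed area).

W_net ≈ -7.55 kJ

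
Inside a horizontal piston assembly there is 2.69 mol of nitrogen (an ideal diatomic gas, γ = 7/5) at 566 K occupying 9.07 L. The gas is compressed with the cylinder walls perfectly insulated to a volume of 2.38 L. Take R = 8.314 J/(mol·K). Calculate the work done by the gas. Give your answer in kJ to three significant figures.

W ≈ -22.4 kJ

Adiabatic: TV^(γ−1) = const with γ = 7/5.
T₂ = T₁ (V₁/V₂)^(γ−1) = 566 × (9.07/2.38)^0.4 = 566 × 1.708 = 966.6 K.
W_by = nCᵥ(T₁ − T₂) = (2.69)(20.79)(566 − 966.6) = -22396 J.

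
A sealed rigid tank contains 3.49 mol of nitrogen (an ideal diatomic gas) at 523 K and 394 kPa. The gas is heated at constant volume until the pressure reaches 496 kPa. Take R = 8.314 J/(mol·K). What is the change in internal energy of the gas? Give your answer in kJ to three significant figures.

Constant volume ⇒ W = 0, so Q = ΔU = nCᵥΔT with Cᵥ = 5R/2 = 20.79 J/(mol·K).
At constant V, T₂/T₁ = P₂/P₁ ⇒ ΔT = T₁(P₂/P₁ − 1) = 523·(496/394 − 1) = 135.4 K.
ΔU = (3.49)(20.79)(135.4) = 9822 J.

ΔU ≈ 9.82 kJ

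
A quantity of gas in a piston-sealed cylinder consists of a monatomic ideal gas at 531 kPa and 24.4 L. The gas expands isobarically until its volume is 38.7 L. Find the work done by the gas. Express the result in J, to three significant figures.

Isobaric: W = P ΔV.
W = (531 kPa)(38.7 − 24.4 L) = (531)(14.3) = 7593 J.

W ≈ 7590 J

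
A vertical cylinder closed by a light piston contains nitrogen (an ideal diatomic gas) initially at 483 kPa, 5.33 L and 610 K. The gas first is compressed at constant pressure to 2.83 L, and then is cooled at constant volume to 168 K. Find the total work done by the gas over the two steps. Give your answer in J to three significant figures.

Step 1 (isobaric): W = PΔV = (483 kPa)(2.83 − 5.33 L) = -1208 J.
Step 2 (isochoric): W = 0 (constant volume).
W_total = -1208 + 0 = -1208 J.

W_total ≈ -1210 J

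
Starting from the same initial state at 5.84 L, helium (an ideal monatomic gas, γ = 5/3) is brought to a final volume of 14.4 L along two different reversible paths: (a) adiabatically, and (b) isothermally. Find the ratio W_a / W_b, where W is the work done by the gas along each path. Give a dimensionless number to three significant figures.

W_a / W_b ≈ 0.751

Path (a) adiabatic: W = P₁V₁(1 − (V₁/V₂)^(γ−1))/(γ−1) → W_a/(P₁V₁) = 0.6782.
Path (b) isothermal: W = P₁V₁ ln(V₂/V₁) → W_b/(P₁V₁) = 0.9025.
W_a / W_b = 0.6782 / 0.9025 = 0.7514.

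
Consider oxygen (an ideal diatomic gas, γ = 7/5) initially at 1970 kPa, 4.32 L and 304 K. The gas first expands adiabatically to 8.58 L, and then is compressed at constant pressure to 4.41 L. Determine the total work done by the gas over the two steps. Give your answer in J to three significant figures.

W_total ≈ 1960 J

Step 1 (adiabatic): W = (P₁V₁ − P₂V₂)/(γ−1) = (8510 − 6468)/0.4 = 5107 J.
After step 1: P = 753.8 kPa, V = 8.58 L, T = 231 K.
Step 2 (isobaric): W = PΔV = (753.8 kPa)(4.41 − 8.58 L) = -3143 J.
W_total = 5107 − 3143 = 1963 J.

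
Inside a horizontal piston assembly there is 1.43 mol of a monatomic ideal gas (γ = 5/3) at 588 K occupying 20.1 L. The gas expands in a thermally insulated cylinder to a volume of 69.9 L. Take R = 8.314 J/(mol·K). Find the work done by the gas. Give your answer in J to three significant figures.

W ≈ 5920 J

Adiabatic: TV^(γ−1) = const with γ = 5/3.
T₂ = T₁ (V₁/V₂)^(γ−1) = 588 × (20.1/69.9)^0.667 = 588 × 0.4357 = 256.2 K.
W_by = nCᵥ(T₁ − T₂) = (1.43)(12.47)(588 − 256.2) = 5918 J.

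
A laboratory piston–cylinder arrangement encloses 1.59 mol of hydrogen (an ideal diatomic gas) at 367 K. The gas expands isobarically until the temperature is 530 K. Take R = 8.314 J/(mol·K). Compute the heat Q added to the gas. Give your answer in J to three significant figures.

Isobaric: W = nRΔT = (1.59)(8.314)(163) = 2155 J.
ΔU = nCᵥΔT with Cᵥ = 5R/2: ΔU = (1.59)(20.79)(163) = 5387 J.
Q = ΔU + W = 5387 + 2155 = 7542 J.

Q ≈ 7540 J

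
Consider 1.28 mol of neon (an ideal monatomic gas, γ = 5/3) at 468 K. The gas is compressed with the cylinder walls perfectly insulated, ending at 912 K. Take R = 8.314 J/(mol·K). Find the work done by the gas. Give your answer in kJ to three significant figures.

W ≈ -7.09 kJ

Adiabatic ⇒ Q = 0, so W_by = −ΔU = nCᵥ(T₁ − T₂).
Cᵥ = 3R/2 = 12.47 J/(mol·K).
W = (1.28)(12.47)(468 − 912) = -7088 J.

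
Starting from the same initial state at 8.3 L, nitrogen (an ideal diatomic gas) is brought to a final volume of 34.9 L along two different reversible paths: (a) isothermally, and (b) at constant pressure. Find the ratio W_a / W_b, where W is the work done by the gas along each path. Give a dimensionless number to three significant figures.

W_a / W_b ≈ 0.448

Path (a) isothermal: W = P₁V₁ ln(V₂/V₁) → W_a/(P₁V₁) = 1.436.
Path (b) isobaric: W = P₁(V₂ − V₁) → W_b/(P₁V₁) = 3.205.
W_a / W_b = 1.436 / 3.205 = 0.4481.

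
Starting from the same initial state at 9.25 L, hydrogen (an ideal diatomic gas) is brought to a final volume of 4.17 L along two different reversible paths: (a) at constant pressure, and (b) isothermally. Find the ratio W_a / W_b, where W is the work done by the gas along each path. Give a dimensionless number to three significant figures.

W_a / W_b ≈ 0.689

Path (a) isobaric: W = P₁(V₂ − V₁) → W_a/(P₁V₁) = -0.5492.
Path (b) isothermal: W = P₁V₁ ln(V₂/V₁) → W_b/(P₁V₁) = -0.7967.
W_a / W_b = -0.5492 / -0.7967 = 0.6893.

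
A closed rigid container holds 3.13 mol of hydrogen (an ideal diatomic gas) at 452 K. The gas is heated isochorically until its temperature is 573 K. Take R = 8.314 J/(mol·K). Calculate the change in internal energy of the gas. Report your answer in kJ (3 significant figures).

Constant volume ⇒ W = 0, so Q = ΔU = nCᵥΔT with Cᵥ = 5R/2 = 20.79 J/(mol·K).
ΔU = (3.13)(20.79)(573 − 452) = 7872 J.

ΔU ≈ 7.87 kJ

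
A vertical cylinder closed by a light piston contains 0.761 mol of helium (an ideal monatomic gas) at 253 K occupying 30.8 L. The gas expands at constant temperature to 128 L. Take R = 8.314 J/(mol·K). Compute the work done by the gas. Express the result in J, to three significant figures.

W ≈ 2280 J

Isothermal: W = nRT ln(V₂/V₁).
W = (0.761)(8.314)(253) × ln(128/30.8)
  = 1601 × 1.425
W_by_gas = 2280 J.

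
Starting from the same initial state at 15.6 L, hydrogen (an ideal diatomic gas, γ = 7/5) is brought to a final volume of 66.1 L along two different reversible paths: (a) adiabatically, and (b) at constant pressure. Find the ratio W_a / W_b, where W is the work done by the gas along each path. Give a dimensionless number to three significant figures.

W_a / W_b ≈ 0.339

Path (a) adiabatic: W = P₁V₁(1 − (V₁/V₂)^(γ−1))/(γ−1) → W_a/(P₁V₁) = 1.097.
Path (b) isobaric: W = P₁(V₂ − V₁) → W_b/(P₁V₁) = 3.237.
W_a / W_b = 1.097 / 3.237 = 0.3388.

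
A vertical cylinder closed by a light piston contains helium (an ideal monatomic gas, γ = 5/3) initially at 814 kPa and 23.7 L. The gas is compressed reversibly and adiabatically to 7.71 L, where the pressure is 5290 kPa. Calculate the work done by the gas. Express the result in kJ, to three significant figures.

W ≈ -32.2 kJ

Adiabatic: W = (P₁V₁ − P₂V₂)/(γ − 1) with γ = 5/3.
P₁V₁ = 19292 J, P₂V₂ = 40786 J.
W = (19292 − 40786) / 0.6667 = -32241 J.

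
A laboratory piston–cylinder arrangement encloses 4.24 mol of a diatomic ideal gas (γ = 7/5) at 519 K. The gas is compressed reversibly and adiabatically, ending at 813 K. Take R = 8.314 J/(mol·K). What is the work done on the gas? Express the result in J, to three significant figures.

Adiabatic ⇒ Q = 0, so W_by = −ΔU = nCᵥ(T₁ − T₂).
Cᵥ = 5R/2 = 20.79 J/(mol·K).
W = (4.24)(20.79)(519 − 813) = -25910 J.
Work on gas = −W_by = 25910 J.

W ≈ 25900 J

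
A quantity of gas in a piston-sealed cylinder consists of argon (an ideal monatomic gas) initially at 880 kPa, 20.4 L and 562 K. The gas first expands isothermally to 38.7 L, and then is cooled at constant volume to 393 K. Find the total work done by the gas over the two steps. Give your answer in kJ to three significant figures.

Step 1 (isothermal): W = P₁V₁ ln(V₂/V₁) = (17952) ln(38.7/20.4) = 11495 J.
Step 2 (isochoric): W = 0 (constant volume).
W_total = 11495 + 0 = 11495 J.

W_total ≈ 11.5 kJ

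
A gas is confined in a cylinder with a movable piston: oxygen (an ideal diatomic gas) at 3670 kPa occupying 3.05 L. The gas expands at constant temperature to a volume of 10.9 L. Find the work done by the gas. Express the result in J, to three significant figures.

Isothermal: W = nRT ln(V₂/V₁) = P₁V₁ ln(V₂/V₁).
P₁V₁ = (3670 kPa)(3.05 L) = 11194 J.
W = 11194 × ln(10.9/3.05) = 11194 × 1.274
W_by_gas = 14256 J.

W ≈ 14300 J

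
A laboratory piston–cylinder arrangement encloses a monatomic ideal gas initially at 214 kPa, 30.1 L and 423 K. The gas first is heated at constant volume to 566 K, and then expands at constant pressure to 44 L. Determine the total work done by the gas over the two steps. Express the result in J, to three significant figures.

W_total ≈ 3980 J

Step 1 (isochoric): W = 0 (constant volume).
After step 1: P = 286.3 kPa (V unchanged).
Step 2 (isobaric): W = PΔV = (286.3 kPa)(44 − 30.1 L) = 3980 J.
W_total = 0 + 3980 = 3980 J.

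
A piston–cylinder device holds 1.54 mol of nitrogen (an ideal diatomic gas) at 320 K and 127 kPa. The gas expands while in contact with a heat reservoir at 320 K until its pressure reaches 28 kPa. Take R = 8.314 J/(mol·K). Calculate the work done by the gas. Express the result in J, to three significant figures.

W ≈ 6190 J

Isothermal process: W = nRT ln(V₂/V₁) = nRT ln(P₁/P₂).
W = (1.54)(8.314)(320) × ln(127/28)
  = 4097 × ln(4.536) = 4097 × 1.512
W_by_gas = 6195 J.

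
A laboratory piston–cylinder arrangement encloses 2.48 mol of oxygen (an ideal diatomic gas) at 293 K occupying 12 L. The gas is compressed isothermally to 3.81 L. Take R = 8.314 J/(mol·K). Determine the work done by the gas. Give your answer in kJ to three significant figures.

W ≈ -6.93 kJ

Isothermal: W = nRT ln(V₂/V₁).
W = (2.48)(8.314)(293) × ln(3.81/12)
  = 6041 × -1.147
W_by_gas = -6931 J.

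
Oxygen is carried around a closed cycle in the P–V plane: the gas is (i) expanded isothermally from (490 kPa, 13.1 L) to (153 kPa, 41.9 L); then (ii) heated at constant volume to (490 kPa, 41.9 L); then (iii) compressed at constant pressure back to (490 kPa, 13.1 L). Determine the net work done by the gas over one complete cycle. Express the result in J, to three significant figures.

Leg (i): W = PᵢVᵢ ln(V_f/Vᵢ) = (6419) ln(41.9/13.1) = 7463 J.
Leg (ii): W = 0.
Leg (iii): W = PΔV = (490)(13.1 − 41.9) = -14112 J.
W_net = 7463 − 14112 = -6649 J.

W_net ≈ -6650 J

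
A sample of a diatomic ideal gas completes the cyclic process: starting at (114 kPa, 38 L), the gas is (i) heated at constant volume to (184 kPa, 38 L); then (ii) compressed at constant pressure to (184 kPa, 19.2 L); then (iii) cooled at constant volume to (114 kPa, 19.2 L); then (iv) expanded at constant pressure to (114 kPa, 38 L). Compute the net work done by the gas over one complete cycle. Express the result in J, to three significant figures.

W_net ≈ -1320 J

Constant-volume legs do no work.
W(ii) = (184)(19.2 − 38) = -3459 J; W(iv) = (114)(38 − 19.2) = 2143 J.
W_net = -3459 + 2143 = -1316 J (the counter-clockwise enclosed area).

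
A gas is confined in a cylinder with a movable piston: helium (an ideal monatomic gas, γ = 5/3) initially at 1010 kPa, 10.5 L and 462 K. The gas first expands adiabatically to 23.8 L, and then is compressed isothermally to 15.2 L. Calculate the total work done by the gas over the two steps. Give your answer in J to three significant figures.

W_total ≈ 3930 J

Step 1 (adiabatic): W = (P₁V₁ − P₂V₂)/(γ−1) = (10605 − 6146)/0.667 = 6689 J.
After step 1: P = 258.2 kPa, V = 23.8 L, T = 267.7 K.
Step 2 (isothermal): W = P₁V₁ ln(V₂/V₁) = (6146) ln(15.2/23.8) = -2756 J.
W_total = 6689 − 2756 = 3933 J.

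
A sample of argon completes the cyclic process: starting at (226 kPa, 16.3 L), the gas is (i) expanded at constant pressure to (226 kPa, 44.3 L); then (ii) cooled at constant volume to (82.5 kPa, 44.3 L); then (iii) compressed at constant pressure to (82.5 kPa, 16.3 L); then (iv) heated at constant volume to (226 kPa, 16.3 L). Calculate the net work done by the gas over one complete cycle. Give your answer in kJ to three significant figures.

W_net ≈ 4.02 kJ

Constant-volume legs do no work.
W(i) = (226)(44.3 − 16.3) = 6328 J; W(iii) = (82.5)(16.3 − 44.3) = -2310 J.
W_net = 6328 − 2310 = 4018 J (the clockwise enclosed area).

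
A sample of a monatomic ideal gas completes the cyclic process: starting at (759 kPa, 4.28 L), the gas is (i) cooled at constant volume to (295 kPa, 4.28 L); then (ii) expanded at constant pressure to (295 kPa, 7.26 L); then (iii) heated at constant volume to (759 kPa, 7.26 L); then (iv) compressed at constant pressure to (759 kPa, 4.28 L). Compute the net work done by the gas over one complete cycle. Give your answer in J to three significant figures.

W_net ≈ -1380 J

Constant-volume legs do no work.
W(ii) = (295)(7.26 − 4.28) = 879.1 J; W(iv) = (759)(4.28 − 7.26) = -2262 J.
W_net = 879.1 − 2262 = -1383 J (the counter-clockwise enclosed area).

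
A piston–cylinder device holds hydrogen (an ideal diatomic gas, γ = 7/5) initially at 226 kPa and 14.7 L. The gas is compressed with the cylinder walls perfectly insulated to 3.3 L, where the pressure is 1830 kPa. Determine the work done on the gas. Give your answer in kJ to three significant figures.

W ≈ 6.79 kJ

Adiabatic: W = (P₁V₁ − P₂V₂)/(γ − 1) with γ = 7/5.
P₁V₁ = 3322 J, P₂V₂ = 6039 J.
W = (3322 − 6039) / 0.4 = -6792 J.
Work on gas = −W_by = 6792 J.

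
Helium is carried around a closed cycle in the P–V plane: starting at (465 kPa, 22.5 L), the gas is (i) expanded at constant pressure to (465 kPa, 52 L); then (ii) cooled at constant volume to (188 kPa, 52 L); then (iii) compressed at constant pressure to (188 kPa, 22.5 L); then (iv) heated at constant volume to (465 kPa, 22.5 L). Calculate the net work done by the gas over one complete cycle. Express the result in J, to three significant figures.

Constant-volume legs do no work.
W(i) = (465)(52 − 22.5) = 13718 J; W(iii) = (188)(22.5 − 52) = -5546 J.
W_net = 13718 − 5546 = 8172 J (the clockwise enclosed area).

W_net ≈ 8170 J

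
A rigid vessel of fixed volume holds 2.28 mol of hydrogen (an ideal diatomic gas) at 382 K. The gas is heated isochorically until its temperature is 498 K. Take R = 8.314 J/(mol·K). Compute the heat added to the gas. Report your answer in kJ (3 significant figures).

Constant volume ⇒ W = 0, so Q = ΔU = nCᵥΔT with Cᵥ = 5R/2 = 20.79 J/(mol·K).
ΔU = (2.28)(20.79)(498 − 382) = 5497 J.

Q ≈ 5.50 kJ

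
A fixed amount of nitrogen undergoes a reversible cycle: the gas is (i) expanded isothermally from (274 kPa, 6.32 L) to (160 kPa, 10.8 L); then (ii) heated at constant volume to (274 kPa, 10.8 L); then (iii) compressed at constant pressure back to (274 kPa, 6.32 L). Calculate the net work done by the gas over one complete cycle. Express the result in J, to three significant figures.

W_net ≈ -300 J

Leg (i): W = PᵢVᵢ ln(V_f/Vᵢ) = (1732) ln(10.8/6.32) = 927.9 J.
Leg (ii): W = 0.
Leg (iii): W = PΔV = (274)(6.32 − 10.8) = -1228 J.
W_net = 927.9 − 1228 = -299.6 J.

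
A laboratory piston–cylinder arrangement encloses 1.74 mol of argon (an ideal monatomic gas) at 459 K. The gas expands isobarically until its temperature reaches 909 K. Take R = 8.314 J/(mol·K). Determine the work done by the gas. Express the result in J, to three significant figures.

Isobaric: W = P ΔV = nR ΔT.
W = (1.74)(8.314)(909 − 459) = 6510 J.

W ≈ 6510 J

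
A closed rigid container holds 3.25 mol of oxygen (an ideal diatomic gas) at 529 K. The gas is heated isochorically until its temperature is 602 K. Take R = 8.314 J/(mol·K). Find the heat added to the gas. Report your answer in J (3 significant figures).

Q ≈ 4930 J

Constant volume ⇒ W = 0, so Q = ΔU = nCᵥΔT with Cᵥ = 5R/2 = 20.79 J/(mol·K).
ΔU = (3.25)(20.79)(602 − 529) = 4931 J.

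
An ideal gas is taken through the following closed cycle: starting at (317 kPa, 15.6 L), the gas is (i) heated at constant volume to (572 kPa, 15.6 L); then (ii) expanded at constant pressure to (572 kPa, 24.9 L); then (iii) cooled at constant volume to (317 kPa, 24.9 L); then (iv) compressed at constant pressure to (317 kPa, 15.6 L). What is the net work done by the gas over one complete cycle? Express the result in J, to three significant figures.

Constant-volume legs do no work.
W(ii) = (572)(24.9 − 15.6) = 5320 J; W(iv) = (317)(15.6 − 24.9) = -2948 J.
W_net = 5320 − 2948 = 2372 J (the clockwise enclosed area).

W_net ≈ 2370 J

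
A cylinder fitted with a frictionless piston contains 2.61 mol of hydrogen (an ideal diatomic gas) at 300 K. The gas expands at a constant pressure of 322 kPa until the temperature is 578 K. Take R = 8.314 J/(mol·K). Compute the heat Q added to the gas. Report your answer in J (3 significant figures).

Q ≈ 21100 J

Isobaric: W = nRΔT = (2.61)(8.314)(278) = 6032 J.
ΔU = nCᵥΔT with Cᵥ = 5R/2: ΔU = (2.61)(20.79)(278) = 15081 J.
Q = ΔU + W = 15081 + 6032 = 21114 J.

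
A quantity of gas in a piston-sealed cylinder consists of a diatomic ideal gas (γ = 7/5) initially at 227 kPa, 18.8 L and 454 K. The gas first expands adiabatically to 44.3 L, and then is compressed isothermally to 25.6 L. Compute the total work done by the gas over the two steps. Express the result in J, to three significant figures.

W_total ≈ 1440 J

Step 1 (adiabatic): W = (P₁V₁ − P₂V₂)/(γ−1) = (4268 − 3029)/0.4 = 3097 J.
After step 1: P = 68.37 kPa, V = 44.3 L, T = 322.2 K.
Step 2 (isothermal): W = P₁V₁ ln(V₂/V₁) = (3029) ln(25.6/44.3) = -1661 J.
W_total = 3097 − 1661 = 1436 J.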